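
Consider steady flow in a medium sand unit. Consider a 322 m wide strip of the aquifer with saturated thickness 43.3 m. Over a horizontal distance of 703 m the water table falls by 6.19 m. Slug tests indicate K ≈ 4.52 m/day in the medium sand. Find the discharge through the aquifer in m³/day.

Cross-sectional area A = 322 × 43.3 = 13943 m².
Hydraulic gradient i = Δh / L = 6.19 / 703 = 0.008805.
Darcy's law: Q = K · A · i = 4.520 × 13943 × 0.008805 = 554.9 m³/day.

555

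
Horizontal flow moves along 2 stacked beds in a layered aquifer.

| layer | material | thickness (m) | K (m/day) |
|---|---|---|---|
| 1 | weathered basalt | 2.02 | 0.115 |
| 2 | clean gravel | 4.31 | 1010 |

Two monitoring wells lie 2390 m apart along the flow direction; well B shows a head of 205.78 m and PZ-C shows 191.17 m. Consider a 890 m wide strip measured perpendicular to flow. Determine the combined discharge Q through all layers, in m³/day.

Flow is parallel to layering, so each bed carries its own Darcy discharge and the transmissivities add.
Σ(K_i·b_i) = 0.115×2.02 + 1010×4.31 = 4353 m²/day.
Hydraulic gradient i = (205.78 − 191.17) / 2390 = 14.61 / 2390 = 0.006113.
Q = Σ(K_i·b_i) · W · i = 4353 × 890 × 0.006113 = 23684 m³/day.

23700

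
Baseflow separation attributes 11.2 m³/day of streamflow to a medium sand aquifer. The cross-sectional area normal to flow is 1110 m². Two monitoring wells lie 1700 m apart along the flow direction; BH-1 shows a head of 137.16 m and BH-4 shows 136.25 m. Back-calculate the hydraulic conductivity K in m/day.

Hydraulic gradient i = (137.16 − 136.25) / 1700 = 0.91 / 1700 = 0.0005353.
From Q = K·A·i, K = Q / (A·i) = 11.2 / (1110 × 0.0005353) = 18.85 m/day.

18.8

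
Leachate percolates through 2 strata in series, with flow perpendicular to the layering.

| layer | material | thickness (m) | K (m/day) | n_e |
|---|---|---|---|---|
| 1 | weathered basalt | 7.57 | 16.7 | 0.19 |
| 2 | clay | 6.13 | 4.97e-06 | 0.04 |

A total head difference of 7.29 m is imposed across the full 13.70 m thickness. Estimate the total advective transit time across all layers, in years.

With flow normal to the layers, continuity requires the same specific discharge q through every layer.
Σ(b_i/K_i) = 7.57/16.7 + 6.13/4.97e-06 = 1.233e+06 d.
q = Δh / Σ(b_i/K_i) = 7.29 / 1.233e+06 = 5.910e-06 m/day.
In each layer the seepage velocity is v_i = q/n_i, so the layer transit time is t_i = b_i·n_i / q:
  layer 1 (weathered basalt): t_1 = 7.57 × 0.19 / 5.910e-06 = 2.433e+05 d
  layer 2 (clay): t_2 = 6.13 × 0.04 / 5.910e-06 = 41486 d
Total t = Σ t_i = 2.848e+05 days = 779.8 years.

780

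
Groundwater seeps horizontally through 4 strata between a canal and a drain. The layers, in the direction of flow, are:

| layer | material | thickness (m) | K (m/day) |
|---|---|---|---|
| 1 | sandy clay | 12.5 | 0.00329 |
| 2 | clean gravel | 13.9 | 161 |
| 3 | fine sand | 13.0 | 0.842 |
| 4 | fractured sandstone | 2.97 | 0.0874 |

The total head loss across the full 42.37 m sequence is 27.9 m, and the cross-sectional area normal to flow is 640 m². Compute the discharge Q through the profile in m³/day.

Flow is perpendicular to layering, so the layers act in series and the equivalent K is the thickness-weighted harmonic mean.
Total thickness L = 12.5 + 13.9 + 13.0 + 2.97 = 42.37 m.
Σ(b_i/K_i) = 12.5/0.00329 + 13.9/161 + 13.0/0.842 + 2.97/0.0874 = 3849 d.
K_eq = L / Σ(b_i/K_i) = 42.37 / 3849 = 0.01101 m/day.
Q = K_eq · A · (Δh/L) = 0.01101 × 640 × (27.9/42.37) = 4.639 m³/day.

4.64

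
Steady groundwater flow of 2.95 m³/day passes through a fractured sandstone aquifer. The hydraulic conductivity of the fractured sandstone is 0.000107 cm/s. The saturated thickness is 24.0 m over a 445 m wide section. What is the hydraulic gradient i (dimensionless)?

Convert K: 0.000107 cm/s × 864 = 0.09245 m/day.
Cross-sectional area A = 445 × 24.0 = 10680 m².
From Q = K·A·i, i = Q / (K·A) = 2.95 / (0.09245 × 10680) = 0.002988.

0.00299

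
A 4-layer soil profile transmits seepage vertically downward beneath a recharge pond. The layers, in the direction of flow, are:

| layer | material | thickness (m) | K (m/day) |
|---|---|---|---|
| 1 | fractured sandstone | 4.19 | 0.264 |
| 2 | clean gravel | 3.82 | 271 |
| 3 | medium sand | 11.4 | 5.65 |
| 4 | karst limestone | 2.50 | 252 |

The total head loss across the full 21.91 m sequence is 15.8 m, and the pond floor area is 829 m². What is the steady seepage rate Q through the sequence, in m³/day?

731

Flow is perpendicular to layering, so the layers act in series and the equivalent K is the thickness-weighted harmonic mean.
Total thickness L = 4.19 + 3.82 + 11.4 + 2.50 = 21.91 m.
Σ(b_i/K_i) = 4.19/0.264 + 3.82/271 + 11.4/5.65 + 2.50/252 = 17.91 d.
K_eq = L / Σ(b_i/K_i) = 21.91 / 17.91 = 1.223 m/day.
Q = K_eq · A · (Δh/L) = 1.223 × 829 × (15.8/21.91) = 731.2 m³/day.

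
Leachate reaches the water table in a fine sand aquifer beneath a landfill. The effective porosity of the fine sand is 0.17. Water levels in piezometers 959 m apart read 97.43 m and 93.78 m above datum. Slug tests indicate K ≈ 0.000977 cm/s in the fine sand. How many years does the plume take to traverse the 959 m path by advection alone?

139

Convert K: 0.000977 cm/s × 864 = 0.8441 m/day.
Hydraulic gradient i = (97.43 − 93.78) / 959 = 3.65 / 959 = 0.003806.
Darcy flux q = K · i = 0.8441 × 0.003806 = 0.003213 m/day.
Seepage velocity v = q / n_e = 0.003213 / 0.17 = 0.01890 m/day.
Travel time t = L / v = 959 / 0.01890 = 50744 days = 138.9 years.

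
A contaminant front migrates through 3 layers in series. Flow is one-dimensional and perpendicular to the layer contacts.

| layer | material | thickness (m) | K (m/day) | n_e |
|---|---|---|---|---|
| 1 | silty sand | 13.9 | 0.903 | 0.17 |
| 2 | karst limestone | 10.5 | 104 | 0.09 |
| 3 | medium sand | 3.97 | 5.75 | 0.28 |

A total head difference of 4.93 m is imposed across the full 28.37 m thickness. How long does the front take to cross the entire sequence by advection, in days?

14.5

With flow normal to the layers, continuity requires the same specific discharge q through every layer.
Σ(b_i/K_i) = 13.9/0.903 + 10.5/104 + 3.97/5.75 = 16.18 d.
q = Δh / Σ(b_i/K_i) = 4.93 / 16.18 = 0.3046 m/day.
In each layer the seepage velocity is v_i = q/n_i, so the layer transit time is t_i = b_i·n_i / q:
  layer 1 (silty sand): t_1 = 13.9 × 0.17 / 0.3046 = 7.757 d
  layer 2 (karst limestone): t_2 = 10.5 × 0.09 / 0.3046 = 3.102 d
  layer 3 (medium sand): t_3 = 3.97 × 0.28 / 0.3046 = 3.649 d
Total t = Σ t_i = 14.51 days.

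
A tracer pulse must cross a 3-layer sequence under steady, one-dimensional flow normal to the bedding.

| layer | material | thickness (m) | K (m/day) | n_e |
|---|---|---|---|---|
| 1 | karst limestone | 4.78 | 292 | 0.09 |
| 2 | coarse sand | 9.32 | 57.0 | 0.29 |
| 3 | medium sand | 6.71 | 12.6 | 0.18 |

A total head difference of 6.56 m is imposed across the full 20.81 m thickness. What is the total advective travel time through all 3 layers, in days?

0.471

With flow normal to the layers, continuity requires the same specific discharge q through every layer.
Σ(b_i/K_i) = 4.78/292 + 9.32/57.0 + 6.71/12.6 = 0.7124 d.
q = Δh / Σ(b_i/K_i) = 6.56 / 0.7124 = 9.208 m/day.
In each layer the seepage velocity is v_i = q/n_i, so the layer transit time is t_i = b_i·n_i / q:
  layer 1 (karst limestone): t_1 = 4.78 × 0.09 / 9.208 = 0.04672 d
  layer 2 (coarse sand): t_2 = 9.32 × 0.29 / 9.208 = 0.2935 d
  layer 3 (medium sand): t_3 = 6.71 × 0.18 / 9.208 = 0.1312 d
Total t = Σ t_i = 0.4714 days.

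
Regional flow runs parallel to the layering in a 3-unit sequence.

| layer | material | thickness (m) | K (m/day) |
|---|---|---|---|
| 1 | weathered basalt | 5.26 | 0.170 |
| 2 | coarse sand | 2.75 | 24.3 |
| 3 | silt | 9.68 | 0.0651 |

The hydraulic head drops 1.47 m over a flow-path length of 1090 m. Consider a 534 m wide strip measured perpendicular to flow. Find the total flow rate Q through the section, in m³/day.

49.2

Flow is parallel to layering, so each bed carries its own Darcy discharge and the transmissivities add.
Σ(K_i·b_i) = 0.170×5.26 + 24.3×2.75 + 0.0651×9.68 = 68.35 m²/day.
Hydraulic gradient i = Δh / L = 1.47 / 1090 = 0.001349.
Q = Σ(K_i·b_i) · W · i = 68.35 × 534 × 0.001349 = 49.22 m³/day.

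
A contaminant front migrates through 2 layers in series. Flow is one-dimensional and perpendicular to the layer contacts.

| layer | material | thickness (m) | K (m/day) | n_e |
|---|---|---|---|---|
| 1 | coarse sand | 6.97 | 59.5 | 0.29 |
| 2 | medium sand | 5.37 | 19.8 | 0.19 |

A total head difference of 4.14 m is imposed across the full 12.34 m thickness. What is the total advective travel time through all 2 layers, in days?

0.285

With flow normal to the layers, continuity requires the same specific discharge q through every layer.
Σ(b_i/K_i) = 6.97/59.5 + 5.37/19.8 = 0.3884 d.
q = Δh / Σ(b_i/K_i) = 4.14 / 0.3884 = 10.66 m/day.
In each layer the seepage velocity is v_i = q/n_i, so the layer transit time is t_i = b_i·n_i / q:
  layer 1 (coarse sand): t_1 = 6.97 × 0.29 / 10.66 = 0.1896 d
  layer 2 (medium sand): t_2 = 5.37 × 0.19 / 10.66 = 0.09571 d
Total t = Σ t_i = 0.2853 days.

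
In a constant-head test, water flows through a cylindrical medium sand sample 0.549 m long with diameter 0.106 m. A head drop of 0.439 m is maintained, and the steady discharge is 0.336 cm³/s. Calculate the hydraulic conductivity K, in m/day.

4.11

Cross-sectional area A = π·(d/2)² = π × (0.106/2)² = 0.008825 m².
Convert discharge: 0.336 cm³/s = 3.360e-07 m³/s.
Darcy's law rearranged: K = Q·L / (A·Δh) = 3.360e-07 × 0.549 / (0.008825 × 0.439) = 4.762e-05 m/s = 4.114 m/day.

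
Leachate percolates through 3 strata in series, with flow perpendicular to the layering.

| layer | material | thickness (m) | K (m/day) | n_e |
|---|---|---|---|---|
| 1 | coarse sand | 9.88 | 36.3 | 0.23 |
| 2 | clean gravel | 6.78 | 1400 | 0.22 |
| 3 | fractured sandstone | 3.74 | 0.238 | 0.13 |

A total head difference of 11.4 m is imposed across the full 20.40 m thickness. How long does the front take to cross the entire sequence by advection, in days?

With flow normal to the layers, continuity requires the same specific discharge q through every layer.
Σ(b_i/K_i) = 9.88/36.3 + 6.78/1400 + 3.74/0.238 = 15.99 d.
q = Δh / Σ(b_i/K_i) = 11.4 / 15.99 = 0.7129 m/day.
In each layer the seepage velocity is v_i = q/n_i, so the layer transit time is t_i = b_i·n_i / q:
  layer 1 (coarse sand): t_1 = 9.88 × 0.23 / 0.7129 = 3.188 d
  layer 2 (clean gravel): t_2 = 6.78 × 0.22 / 0.7129 = 2.092 d
  layer 3 (fractured sandstone): t_3 = 3.74 × 0.13 / 0.7129 = 0.6820 d
Total t = Σ t_i = 5.962 days.

5.96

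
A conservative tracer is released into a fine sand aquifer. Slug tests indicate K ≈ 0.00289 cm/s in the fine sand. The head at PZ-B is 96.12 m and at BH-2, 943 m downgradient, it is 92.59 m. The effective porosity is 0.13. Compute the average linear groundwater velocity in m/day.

0.0719

Convert K: 0.00289 cm/s × 864 = 2.497 m/day.
Hydraulic gradient i = (96.12 − 92.59) / 943 = 3.53 / 943 = 0.003743.
Darcy flux q = K · i = 2.497 × 0.003743 = 0.009347 m/day.
Seepage velocity v = q / n_e = 0.009347 / 0.13 = 0.07190 m/day.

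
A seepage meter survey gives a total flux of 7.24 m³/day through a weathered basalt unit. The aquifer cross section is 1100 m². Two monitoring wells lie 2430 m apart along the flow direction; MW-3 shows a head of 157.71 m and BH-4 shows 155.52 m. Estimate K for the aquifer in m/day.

7.30

Hydraulic gradient i = (157.71 − 155.52) / 2430 = 2.19 / 2430 = 0.0009012.
From Q = K·A·i, K = Q / (A·i) = 7.24 / (1100 × 0.0009012) = 7.303 m/day.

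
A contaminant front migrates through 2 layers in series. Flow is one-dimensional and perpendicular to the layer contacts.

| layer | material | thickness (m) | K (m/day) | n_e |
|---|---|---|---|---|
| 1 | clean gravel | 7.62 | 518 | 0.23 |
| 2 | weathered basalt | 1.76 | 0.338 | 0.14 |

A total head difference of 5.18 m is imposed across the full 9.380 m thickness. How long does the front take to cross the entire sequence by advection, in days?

2.02

With flow normal to the layers, continuity requires the same specific discharge q through every layer.
Σ(b_i/K_i) = 7.62/518 + 1.76/0.338 = 5.222 d.
q = Δh / Σ(b_i/K_i) = 5.18 / 5.222 = 0.9920 m/day.
In each layer the seepage velocity is v_i = q/n_i, so the layer transit time is t_i = b_i·n_i / q:
  layer 1 (clean gravel): t_1 = 7.62 × 0.23 / 0.9920 = 1.767 d
  layer 2 (weathered basalt): t_2 = 1.76 × 0.14 / 0.9920 = 0.2484 d
Total t = Σ t_i = 2.015 days.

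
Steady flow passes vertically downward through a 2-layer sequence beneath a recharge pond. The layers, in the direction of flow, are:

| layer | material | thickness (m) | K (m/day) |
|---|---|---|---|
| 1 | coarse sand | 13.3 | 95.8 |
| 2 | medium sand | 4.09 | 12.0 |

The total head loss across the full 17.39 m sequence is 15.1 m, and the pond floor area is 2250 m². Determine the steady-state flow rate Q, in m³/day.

Flow is perpendicular to layering, so the layers act in series and the equivalent K is the thickness-weighted harmonic mean.
Total thickness L = 13.3 + 4.09 = 17.39 m.
Σ(b_i/K_i) = 13.3/95.8 + 4.09/12.0 = 0.4797 d.
K_eq = L / Σ(b_i/K_i) = 17.39 / 0.4797 = 36.25 m/day.
Q = K_eq · A · (Δh/L) = 36.25 × 2250 × (15.1/17.39) = 70831 m³/day.

70800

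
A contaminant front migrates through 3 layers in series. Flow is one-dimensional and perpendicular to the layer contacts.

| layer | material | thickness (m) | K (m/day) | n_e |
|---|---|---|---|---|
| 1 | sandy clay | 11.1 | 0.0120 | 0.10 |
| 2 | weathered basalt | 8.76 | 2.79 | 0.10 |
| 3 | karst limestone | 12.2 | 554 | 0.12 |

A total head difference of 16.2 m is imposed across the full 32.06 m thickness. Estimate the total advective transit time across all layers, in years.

0.541

With flow normal to the layers, continuity requires the same specific discharge q through every layer.
Σ(b_i/K_i) = 11.1/0.0120 + 8.76/2.79 + 12.2/554 = 928.2 d.
q = Δh / Σ(b_i/K_i) = 16.2 / 928.2 = 0.01745 m/day.
In each layer the seepage velocity is v_i = q/n_i, so the layer transit time is t_i = b_i·n_i / q:
  layer 1 (sandy clay): t_1 = 11.1 × 0.10 / 0.01745 = 63.60 d
  layer 2 (weathered basalt): t_2 = 8.76 × 0.10 / 0.01745 = 50.19 d
  layer 3 (karst limestone): t_3 = 12.2 × 0.12 / 0.01745 = 83.88 d
Total t = Σ t_i = 197.7 days = 0.5412 years.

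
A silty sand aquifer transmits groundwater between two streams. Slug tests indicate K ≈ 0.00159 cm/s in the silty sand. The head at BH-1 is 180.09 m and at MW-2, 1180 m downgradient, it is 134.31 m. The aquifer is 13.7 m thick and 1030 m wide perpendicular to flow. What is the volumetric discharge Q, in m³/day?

Convert K: 0.00159 cm/s × 864 = 1.374 m/day.
Cross-sectional area A = 1030 × 13.7 = 14111 m².
Hydraulic gradient i = (180.09 − 134.31) / 1180 = 45.78 / 1180 = 0.03880.
Darcy's law: Q = K · A · i = 1.374 × 14111 × 0.03880 = 752.1 m³/day.

752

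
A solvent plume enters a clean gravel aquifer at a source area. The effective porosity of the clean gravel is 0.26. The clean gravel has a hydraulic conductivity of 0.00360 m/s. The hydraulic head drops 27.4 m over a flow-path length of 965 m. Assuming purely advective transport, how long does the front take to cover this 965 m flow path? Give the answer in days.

Convert K: 0.00360 m/s × 86400 = 311.0 m/day.
Hydraulic gradient i = Δh / L = 27.4 / 965 = 0.02839.
Darcy flux q = K · i = 311.0 × 0.02839 = 8.832 m/day.
Seepage velocity v = q / n_e = 8.832 / 0.26 = 33.97 m/day.
Travel time t = L / v = 965 / 33.97 = 28.41 days.

28.4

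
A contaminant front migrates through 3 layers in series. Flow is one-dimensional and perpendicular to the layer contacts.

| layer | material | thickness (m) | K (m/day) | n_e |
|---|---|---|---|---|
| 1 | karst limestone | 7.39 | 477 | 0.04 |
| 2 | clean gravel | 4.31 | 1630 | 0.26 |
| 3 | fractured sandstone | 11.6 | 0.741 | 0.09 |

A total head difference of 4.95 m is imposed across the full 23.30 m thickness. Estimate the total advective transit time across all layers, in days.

7.79

With flow normal to the layers, continuity requires the same specific discharge q through every layer.
Σ(b_i/K_i) = 7.39/477 + 4.31/1630 + 11.6/0.741 = 15.67 d.
q = Δh / Σ(b_i/K_i) = 4.95 / 15.67 = 0.3158 m/day.
In each layer the seepage velocity is v_i = q/n_i, so the layer transit time is t_i = b_i·n_i / q:
  layer 1 (karst limestone): t_1 = 7.39 × 0.04 / 0.3158 = 0.9359 d
  layer 2 (clean gravel): t_2 = 4.31 × 0.26 / 0.3158 = 3.548 d
  layer 3 (fractured sandstone): t_3 = 11.6 × 0.09 / 0.3158 = 3.306 d
Total t = Σ t_i = 7.789 days.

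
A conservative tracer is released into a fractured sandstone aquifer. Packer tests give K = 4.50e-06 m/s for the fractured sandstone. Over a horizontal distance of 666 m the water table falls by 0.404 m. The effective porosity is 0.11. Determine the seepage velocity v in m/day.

0.00214

Convert K: 4.50e-06 m/s × 86400 = 0.3888 m/day.
Hydraulic gradient i = Δh / L = 0.404 / 666 = 0.0006066.
Darcy flux q = K · i = 0.3888 × 0.0006066 = 0.0002358 m/day.
Seepage velocity v = q / n_e = 0.0002358 / 0.11 = 0.002144 m/day.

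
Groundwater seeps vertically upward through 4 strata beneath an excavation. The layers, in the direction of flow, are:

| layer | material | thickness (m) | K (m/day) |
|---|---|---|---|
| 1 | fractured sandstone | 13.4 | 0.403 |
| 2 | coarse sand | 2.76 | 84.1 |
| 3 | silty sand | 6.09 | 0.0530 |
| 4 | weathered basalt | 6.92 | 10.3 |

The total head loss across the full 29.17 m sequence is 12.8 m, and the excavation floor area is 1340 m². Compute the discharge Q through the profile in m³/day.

115

Flow is perpendicular to layering, so the layers act in series and the equivalent K is the thickness-weighted harmonic mean.
Total thickness L = 13.4 + 2.76 + 6.09 + 6.92 = 29.17 m.
Σ(b_i/K_i) = 13.4/0.403 + 2.76/84.1 + 6.09/0.0530 + 6.92/10.3 = 148.9 d.
K_eq = L / Σ(b_i/K_i) = 29.17 / 148.9 = 0.1960 m/day.
Q = K_eq · A · (Δh/L) = 0.1960 × 1340 × (12.8/29.17) = 115.2 m³/day.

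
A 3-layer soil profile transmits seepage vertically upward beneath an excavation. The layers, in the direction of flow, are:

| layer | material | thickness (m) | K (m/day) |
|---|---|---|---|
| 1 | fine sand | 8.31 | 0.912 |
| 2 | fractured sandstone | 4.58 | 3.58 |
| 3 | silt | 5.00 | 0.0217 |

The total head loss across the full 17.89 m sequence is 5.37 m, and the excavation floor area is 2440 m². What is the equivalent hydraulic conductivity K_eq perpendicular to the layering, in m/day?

0.0743

Flow is perpendicular to layering, so the layers act in series and the equivalent K is the thickness-weighted harmonic mean.
Total thickness L = 8.31 + 4.58 + 5.00 = 17.89 m.
Σ(b_i/K_i) = 8.31/0.912 + 4.58/3.58 + 5.00/0.0217 = 240.8 d.
K_eq = L / Σ(b_i/K_i) = 17.89 / 240.8 = 0.07429 m/day.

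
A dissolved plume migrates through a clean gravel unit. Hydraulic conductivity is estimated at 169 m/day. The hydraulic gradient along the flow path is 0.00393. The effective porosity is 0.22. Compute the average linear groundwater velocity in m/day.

3.02

Hydraulic gradient i = 0.00393.
Darcy flux q = K · i = 169.0 × 0.003930 = 0.6642 m/day.
Seepage velocity v = q / n_e = 0.6642 / 0.22 = 3.019 m/day.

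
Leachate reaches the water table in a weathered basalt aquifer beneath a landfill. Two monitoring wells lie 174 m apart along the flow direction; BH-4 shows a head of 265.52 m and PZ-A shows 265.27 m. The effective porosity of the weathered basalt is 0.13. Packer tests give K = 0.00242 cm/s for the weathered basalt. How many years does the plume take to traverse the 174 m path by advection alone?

Convert K: 0.00242 cm/s × 864 = 2.091 m/day.
Hydraulic gradient i = (265.52 − 265.27) / 174 = 0.25 / 174 = 0.001437.
Darcy flux q = K · i = 2.091 × 0.001437 = 0.003004 m/day.
Seepage velocity v = q / n_e = 0.003004 / 0.13 = 0.02311 m/day.
Travel time t = L / v = 174 / 0.02311 = 7530 days = 20.61 years.

20.6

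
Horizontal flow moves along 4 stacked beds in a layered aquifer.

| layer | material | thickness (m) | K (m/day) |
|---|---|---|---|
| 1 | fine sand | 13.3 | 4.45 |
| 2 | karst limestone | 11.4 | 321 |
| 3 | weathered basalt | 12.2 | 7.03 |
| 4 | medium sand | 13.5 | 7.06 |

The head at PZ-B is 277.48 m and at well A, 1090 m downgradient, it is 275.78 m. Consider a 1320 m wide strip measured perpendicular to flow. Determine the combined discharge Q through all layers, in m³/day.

Flow is parallel to layering, so each bed carries its own Darcy discharge and the transmissivities add.
Σ(K_i·b_i) = 4.45×13.3 + 321×11.4 + 7.03×12.2 + 7.06×13.5 = 3900 m²/day.
Hydraulic gradient i = (277.48 − 275.78) / 1090 = 1.7 / 1090 = 0.001560.
Q = Σ(K_i·b_i) · W · i = 3900 × 1320 × 0.001560 = 8028 m³/day.

8030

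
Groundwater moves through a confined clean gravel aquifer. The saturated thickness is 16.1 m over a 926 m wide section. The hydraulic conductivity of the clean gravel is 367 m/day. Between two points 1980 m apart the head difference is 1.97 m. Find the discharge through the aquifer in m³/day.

5440

Cross-sectional area A = 926 × 16.1 = 14909 m².
Hydraulic gradient i = Δh / L = 1.97 / 1980 = 0.0009949.
Darcy's law: Q = K · A · i = 367.0 × 14909 × 0.0009949 = 5444 m³/day.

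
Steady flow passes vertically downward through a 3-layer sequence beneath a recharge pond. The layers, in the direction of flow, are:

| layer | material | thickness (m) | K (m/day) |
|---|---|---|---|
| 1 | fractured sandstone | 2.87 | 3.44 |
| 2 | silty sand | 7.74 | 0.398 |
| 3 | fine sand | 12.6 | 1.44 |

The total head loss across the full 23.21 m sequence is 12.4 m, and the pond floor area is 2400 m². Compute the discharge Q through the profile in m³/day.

Flow is perpendicular to layering, so the layers act in series and the equivalent K is the thickness-weighted harmonic mean.
Total thickness L = 2.87 + 7.74 + 12.6 = 23.21 m.
Σ(b_i/K_i) = 2.87/3.44 + 7.74/0.398 + 12.6/1.44 = 29.03 d.
K_eq = L / Σ(b_i/K_i) = 23.21 / 29.03 = 0.7995 m/day.
Q = K_eq · A · (Δh/L) = 0.7995 × 2400 × (12.4/23.21) = 1025 m³/day.

1030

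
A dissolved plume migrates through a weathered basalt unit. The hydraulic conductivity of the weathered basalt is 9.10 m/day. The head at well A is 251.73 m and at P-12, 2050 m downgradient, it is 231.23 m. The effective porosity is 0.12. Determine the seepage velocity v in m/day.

0.758

Hydraulic gradient i = (251.73 − 231.23) / 2050 = 20.5 / 2050 = 0.01000.
Darcy flux q = K · i = 9.100 × 0.01000 = 0.09100 m/day.
Seepage velocity v = q / n_e = 0.09100 / 0.12 = 0.7583 m/day.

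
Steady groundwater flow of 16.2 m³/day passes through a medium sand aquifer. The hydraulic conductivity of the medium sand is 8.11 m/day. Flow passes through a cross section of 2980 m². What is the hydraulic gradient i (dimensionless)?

0.000670

From Q = K·A·i, i = Q / (K·A) = 16.2 / (8.110 × 2980) = 0.0006703.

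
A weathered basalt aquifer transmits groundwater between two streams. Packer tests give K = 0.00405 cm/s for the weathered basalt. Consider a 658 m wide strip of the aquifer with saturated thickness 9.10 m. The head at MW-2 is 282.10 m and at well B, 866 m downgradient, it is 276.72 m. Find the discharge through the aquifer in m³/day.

Convert K: 0.00405 cm/s × 864 = 3.499 m/day.
Cross-sectional area A = 658 × 9.10 = 5988 m².
Hydraulic gradient i = (282.10 − 276.72) / 866 = 5.38 / 866 = 0.006212.
Darcy's law: Q = K · A · i = 3.499 × 5988 × 0.006212 = 130.2 m³/day.

130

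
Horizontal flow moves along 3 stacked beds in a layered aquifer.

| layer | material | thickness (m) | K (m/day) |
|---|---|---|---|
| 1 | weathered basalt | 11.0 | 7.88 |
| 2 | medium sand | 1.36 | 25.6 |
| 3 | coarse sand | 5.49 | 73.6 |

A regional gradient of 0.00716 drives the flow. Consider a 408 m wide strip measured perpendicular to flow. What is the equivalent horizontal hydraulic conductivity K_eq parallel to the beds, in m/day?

Flow is parallel to layering, so each bed carries its own Darcy discharge and the transmissivities add.
Σ(K_i·b_i) = 7.88×11.0 + 25.6×1.36 + 73.6×5.49 = 525.6 m²/day.
Total thickness b = 17.85 m, so K_eq = Σ(K_i·b_i)/b = 29.44 m/day.

29.4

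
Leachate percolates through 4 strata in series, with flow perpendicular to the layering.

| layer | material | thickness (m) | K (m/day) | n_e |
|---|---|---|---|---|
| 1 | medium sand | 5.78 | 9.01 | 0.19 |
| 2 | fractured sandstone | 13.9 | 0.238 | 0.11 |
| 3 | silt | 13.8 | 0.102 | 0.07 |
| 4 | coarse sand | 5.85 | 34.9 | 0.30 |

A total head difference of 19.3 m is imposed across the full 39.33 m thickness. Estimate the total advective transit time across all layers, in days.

53.9

With flow normal to the layers, continuity requires the same specific discharge q through every layer.
Σ(b_i/K_i) = 5.78/9.01 + 13.9/0.238 + 13.8/0.102 + 5.85/34.9 = 194.5 d.
q = Δh / Σ(b_i/K_i) = 19.3 / 194.5 = 0.09923 m/day.
In each layer the seepage velocity is v_i = q/n_i, so the layer transit time is t_i = b_i·n_i / q:
  layer 1 (medium sand): t_1 = 5.78 × 0.19 / 0.09923 = 11.07 d
  layer 2 (fractured sandstone): t_2 = 13.9 × 0.11 / 0.09923 = 15.41 d
  layer 3 (silt): t_3 = 13.8 × 0.07 / 0.09923 = 9.735 d
  layer 4 (coarse sand): t_4 = 5.85 × 0.30 / 0.09923 = 17.69 d
Total t = Σ t_i = 53.90 days.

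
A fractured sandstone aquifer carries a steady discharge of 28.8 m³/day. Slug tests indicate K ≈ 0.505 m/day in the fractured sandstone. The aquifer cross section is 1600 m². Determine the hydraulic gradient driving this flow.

0.0356

From Q = K·A·i, i = Q / (K·A) = 28.8 / (0.5050 × 1600) = 0.03564.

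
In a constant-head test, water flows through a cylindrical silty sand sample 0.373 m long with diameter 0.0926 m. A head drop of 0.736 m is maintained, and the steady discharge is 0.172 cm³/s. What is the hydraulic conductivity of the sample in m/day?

Cross-sectional area A = π·(d/2)² = π × (0.0926/2)² = 0.006735 m².
Convert discharge: 0.172 cm³/s = 1.720e-07 m³/s.
Darcy's law rearranged: K = Q·L / (A·Δh) = 1.720e-07 × 0.373 / (0.006735 × 0.736) = 1.294e-05 m/s = 1.118 m/day.

1.12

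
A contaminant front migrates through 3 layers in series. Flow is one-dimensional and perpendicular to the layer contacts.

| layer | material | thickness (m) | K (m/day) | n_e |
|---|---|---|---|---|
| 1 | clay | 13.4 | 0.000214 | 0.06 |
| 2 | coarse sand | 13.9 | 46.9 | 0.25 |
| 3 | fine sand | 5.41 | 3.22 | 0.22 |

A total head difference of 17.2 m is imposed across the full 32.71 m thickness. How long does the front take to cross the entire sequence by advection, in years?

With flow normal to the layers, continuity requires the same specific discharge q through every layer.
Σ(b_i/K_i) = 13.4/0.000214 + 13.9/46.9 + 5.41/3.22 = 62619 d.
q = Δh / Σ(b_i/K_i) = 17.2 / 62619 = 0.0002747 m/day.
In each layer the seepage velocity is v_i = q/n_i, so the layer transit time is t_i = b_i·n_i / q:
  layer 1 (clay): t_1 = 13.4 × 0.06 / 0.0002747 = 2927 d
  layer 2 (coarse sand): t_2 = 13.9 × 0.25 / 0.0002747 = 12651 d
  layer 3 (fine sand): t_3 = 5.41 × 0.22 / 0.0002747 = 4333 d
Total t = Σ t_i = 19911 days = 54.51 years.

54.5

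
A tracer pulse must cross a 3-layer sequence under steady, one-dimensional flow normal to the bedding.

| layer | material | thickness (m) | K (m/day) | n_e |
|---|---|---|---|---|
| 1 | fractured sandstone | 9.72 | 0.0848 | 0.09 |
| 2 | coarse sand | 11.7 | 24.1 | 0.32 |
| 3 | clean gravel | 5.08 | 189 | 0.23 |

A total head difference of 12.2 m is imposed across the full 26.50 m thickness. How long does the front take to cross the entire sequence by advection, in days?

With flow normal to the layers, continuity requires the same specific discharge q through every layer.
Σ(b_i/K_i) = 9.72/0.0848 + 11.7/24.1 + 5.08/189 = 115.1 d.
q = Δh / Σ(b_i/K_i) = 12.2 / 115.1 = 0.1060 m/day.
In each layer the seepage velocity is v_i = q/n_i, so the layer transit time is t_i = b_i·n_i / q:
  layer 1 (fractured sandstone): t_1 = 9.72 × 0.09 / 0.1060 = 8.256 d
  layer 2 (coarse sand): t_2 = 11.7 × 0.32 / 0.1060 = 35.33 d
  layer 3 (clean gravel): t_3 = 5.08 × 0.23 / 0.1060 = 11.03 d
Total t = Σ t_i = 54.62 days.

54.6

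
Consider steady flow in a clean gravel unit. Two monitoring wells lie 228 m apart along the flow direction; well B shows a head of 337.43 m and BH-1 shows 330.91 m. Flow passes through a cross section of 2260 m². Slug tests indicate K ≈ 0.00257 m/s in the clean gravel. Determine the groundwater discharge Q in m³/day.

Convert K: 0.00257 m/s × 86400 = 222.0 m/day.
Hydraulic gradient i = (337.43 − 330.91) / 228 = 6.52 / 228 = 0.02860.
Darcy's law: Q = K · A · i = 222.0 × 2260 × 0.02860 = 14351 m³/day.

14400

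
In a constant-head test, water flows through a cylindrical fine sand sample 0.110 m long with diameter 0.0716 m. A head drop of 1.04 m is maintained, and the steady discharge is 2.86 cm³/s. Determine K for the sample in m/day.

Cross-sectional area A = π·(d/2)² = π × (0.0716/2)² = 0.004026 m².
Convert discharge: 2.86 cm³/s = 2.860e-06 m³/s.
Darcy's law rearranged: K = Q·L / (A·Δh) = 2.860e-06 × 0.110 / (0.004026 × 1.04) = 7.513e-05 m/s = 6.491 m/day.

6.49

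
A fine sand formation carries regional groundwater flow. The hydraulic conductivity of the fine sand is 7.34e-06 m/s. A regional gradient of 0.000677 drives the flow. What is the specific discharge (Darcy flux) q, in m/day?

0.000429

Convert K: 7.34e-06 m/s × 86400 = 0.6342 m/day.
Hydraulic gradient i = 0.000677.
Specific discharge q = K · i = 0.6342 × 0.0006770 = 0.0004293 m/day.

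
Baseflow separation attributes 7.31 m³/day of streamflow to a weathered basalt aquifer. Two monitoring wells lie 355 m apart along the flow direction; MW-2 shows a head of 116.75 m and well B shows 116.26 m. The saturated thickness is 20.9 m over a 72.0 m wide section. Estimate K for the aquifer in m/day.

3.52

Cross-sectional area A = 72.0 × 20.9 = 1505 m².
Hydraulic gradient i = (116.75 − 116.26) / 355 = 0.49 / 355 = 0.001380.
From Q = K·A·i, K = Q / (A·i) = 7.31 / (1505 × 0.001380) = 3.519 m/day.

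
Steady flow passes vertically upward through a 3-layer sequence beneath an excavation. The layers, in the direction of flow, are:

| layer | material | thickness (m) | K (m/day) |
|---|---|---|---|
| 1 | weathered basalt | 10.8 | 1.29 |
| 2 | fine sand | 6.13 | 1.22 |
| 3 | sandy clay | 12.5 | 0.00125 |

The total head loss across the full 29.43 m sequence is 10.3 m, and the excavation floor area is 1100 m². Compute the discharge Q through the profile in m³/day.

Flow is perpendicular to layering, so the layers act in series and the equivalent K is the thickness-weighted harmonic mean.
Total thickness L = 10.8 + 6.13 + 12.5 = 29.43 m.
Σ(b_i/K_i) = 10.8/1.29 + 6.13/1.22 + 12.5/0.00125 = 10013 d.
K_eq = L / Σ(b_i/K_i) = 29.43 / 10013 = 0.002939 m/day.
Q = K_eq · A · (Δh/L) = 0.002939 × 1100 × (10.3/29.43) = 1.131 m³/day.

1.13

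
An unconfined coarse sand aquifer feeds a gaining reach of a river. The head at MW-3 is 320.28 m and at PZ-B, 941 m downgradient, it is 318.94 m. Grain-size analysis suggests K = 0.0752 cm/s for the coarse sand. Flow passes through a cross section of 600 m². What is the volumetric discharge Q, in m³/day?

Convert K: 0.0752 cm/s × 864 = 64.97 m/day.
Hydraulic gradient i = (320.28 − 318.94) / 941 = 1.34 / 941 = 0.001424.
Darcy's law: Q = K · A · i = 64.97 × 600.0 × 0.001424 = 55.51 m³/day.

55.5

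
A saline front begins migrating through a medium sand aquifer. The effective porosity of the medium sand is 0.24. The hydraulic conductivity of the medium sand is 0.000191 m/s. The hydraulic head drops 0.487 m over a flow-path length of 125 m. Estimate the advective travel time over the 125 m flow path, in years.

Convert K: 0.000191 m/s × 86400 = 16.50 m/day.
Hydraulic gradient i = Δh / L = 0.487 / 125 = 0.003896.
Darcy flux q = K · i = 16.50 × 0.003896 = 0.06429 m/day.
Seepage velocity v = q / n_e = 0.06429 / 0.24 = 0.2679 m/day.
Travel time t = L / v = 125 / 0.2679 = 466.6 days = 1.278 years.

1.28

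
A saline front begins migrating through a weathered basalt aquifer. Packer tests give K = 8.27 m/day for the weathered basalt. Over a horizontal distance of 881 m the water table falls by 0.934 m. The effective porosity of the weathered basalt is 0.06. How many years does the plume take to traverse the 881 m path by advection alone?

Hydraulic gradient i = Δh / L = 0.934 / 881 = 0.001060.
Darcy flux q = K · i = 8.270 × 0.001060 = 0.008768 m/day.
Seepage velocity v = q / n_e = 0.008768 / 0.06 = 0.1461 m/day.
Travel time t = L / v = 881 / 0.1461 = 6029 days = 16.51 years.

16.5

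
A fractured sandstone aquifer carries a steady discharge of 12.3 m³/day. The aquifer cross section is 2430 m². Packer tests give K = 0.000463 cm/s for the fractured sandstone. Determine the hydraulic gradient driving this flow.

0.0127

Convert K: 0.000463 cm/s × 864 = 0.4000 m/day.
From Q = K·A·i, i = Q / (K·A) = 12.3 / (0.4000 × 2430) = 0.01265.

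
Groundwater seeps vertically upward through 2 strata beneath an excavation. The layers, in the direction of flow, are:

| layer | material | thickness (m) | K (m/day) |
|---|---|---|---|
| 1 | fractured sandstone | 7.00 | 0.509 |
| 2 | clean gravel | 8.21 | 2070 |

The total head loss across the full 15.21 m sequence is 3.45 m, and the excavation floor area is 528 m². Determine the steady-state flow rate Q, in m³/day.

132

Flow is perpendicular to layering, so the layers act in series and the equivalent K is the thickness-weighted harmonic mean.
Total thickness L = 7.00 + 8.21 = 15.21 m.
Σ(b_i/K_i) = 7.00/0.509 + 8.21/2070 = 13.76 d.
K_eq = L / Σ(b_i/K_i) = 15.21 / 13.76 = 1.106 m/day.
Q = K_eq · A · (Δh/L) = 1.106 × 528 × (3.45/15.21) = 132.4 m³/day.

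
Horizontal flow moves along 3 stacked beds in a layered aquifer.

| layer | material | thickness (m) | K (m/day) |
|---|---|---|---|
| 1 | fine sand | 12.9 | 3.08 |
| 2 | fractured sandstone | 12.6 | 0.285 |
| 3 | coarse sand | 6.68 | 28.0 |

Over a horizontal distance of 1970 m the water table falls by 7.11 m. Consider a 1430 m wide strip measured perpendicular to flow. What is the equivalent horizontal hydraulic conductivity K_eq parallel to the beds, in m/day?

Flow is parallel to layering, so each bed carries its own Darcy discharge and the transmissivities add.
Σ(K_i·b_i) = 3.08×12.9 + 0.285×12.6 + 28.0×6.68 = 230.4 m²/day.
Total thickness b = 32.18 m, so K_eq = Σ(K_i·b_i)/b = 7.159 m/day.

7.16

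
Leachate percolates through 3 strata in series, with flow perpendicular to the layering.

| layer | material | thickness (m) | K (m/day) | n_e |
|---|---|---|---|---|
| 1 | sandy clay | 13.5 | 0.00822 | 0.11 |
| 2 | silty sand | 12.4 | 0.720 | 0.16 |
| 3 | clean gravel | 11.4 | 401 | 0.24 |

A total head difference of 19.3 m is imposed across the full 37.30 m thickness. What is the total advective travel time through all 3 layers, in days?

534

With flow normal to the layers, continuity requires the same specific discharge q through every layer.
Σ(b_i/K_i) = 13.5/0.00822 + 12.4/0.720 + 11.4/401 = 1660 d.
q = Δh / Σ(b_i/K_i) = 19.3 / 1660 = 0.01163 m/day.
In each layer the seepage velocity is v_i = q/n_i, so the layer transit time is t_i = b_i·n_i / q:
  layer 1 (sandy clay): t_1 = 13.5 × 0.11 / 0.01163 = 127.7 d
  layer 2 (silty sand): t_2 = 12.4 × 0.16 / 0.01163 = 170.6 d
  layer 3 (clean gravel): t_3 = 11.4 × 0.24 / 0.01163 = 235.3 d
Total t = Σ t_i = 533.6 days.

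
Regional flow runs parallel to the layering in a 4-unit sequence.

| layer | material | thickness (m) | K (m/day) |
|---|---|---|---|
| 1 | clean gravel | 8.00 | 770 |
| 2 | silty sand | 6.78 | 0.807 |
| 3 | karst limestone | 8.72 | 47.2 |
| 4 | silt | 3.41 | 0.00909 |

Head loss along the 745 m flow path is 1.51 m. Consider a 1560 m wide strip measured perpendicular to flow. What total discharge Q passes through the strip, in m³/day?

20800

Flow is parallel to layering, so each bed carries its own Darcy discharge and the transmissivities add.
Σ(K_i·b_i) = 770×8.00 + 0.807×6.78 + 47.2×8.72 + 0.00909×3.41 = 6577 m²/day.
Hydraulic gradient i = Δh / L = 1.51 / 745 = 0.002027.
Q = Σ(K_i·b_i) · W · i = 6577 × 1560 × 0.002027 = 20796 m³/day.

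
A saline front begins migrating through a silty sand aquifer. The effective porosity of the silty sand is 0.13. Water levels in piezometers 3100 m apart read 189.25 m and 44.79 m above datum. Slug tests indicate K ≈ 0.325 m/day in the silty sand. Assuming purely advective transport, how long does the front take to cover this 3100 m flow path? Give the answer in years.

Hydraulic gradient i = (189.25 − 44.79) / 3100 = 144.46 / 3100 = 0.04660.
Darcy flux q = K · i = 0.3250 × 0.04660 = 0.01515 m/day.
Seepage velocity v = q / n_e = 0.01515 / 0.13 = 0.1165 m/day.
Travel time t = L / v = 3100 / 0.1165 = 26609 days = 72.85 years.

72.9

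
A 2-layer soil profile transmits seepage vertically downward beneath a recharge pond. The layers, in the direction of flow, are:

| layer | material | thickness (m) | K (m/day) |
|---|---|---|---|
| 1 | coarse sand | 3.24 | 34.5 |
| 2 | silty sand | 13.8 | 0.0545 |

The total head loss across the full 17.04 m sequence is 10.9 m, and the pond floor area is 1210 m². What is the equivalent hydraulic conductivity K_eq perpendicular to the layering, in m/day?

Flow is perpendicular to layering, so the layers act in series and the equivalent K is the thickness-weighted harmonic mean.
Total thickness L = 3.24 + 13.8 = 17.04 m.
Σ(b_i/K_i) = 3.24/34.5 + 13.8/0.0545 = 253.3 d.
K_eq = L / Σ(b_i/K_i) = 17.04 / 253.3 = 0.06727 m/day.

0.0673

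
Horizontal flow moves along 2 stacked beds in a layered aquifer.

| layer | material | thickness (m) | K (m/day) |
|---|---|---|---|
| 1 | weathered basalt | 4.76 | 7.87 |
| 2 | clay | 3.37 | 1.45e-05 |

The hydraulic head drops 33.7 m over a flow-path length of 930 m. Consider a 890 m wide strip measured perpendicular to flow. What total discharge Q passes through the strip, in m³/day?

Flow is parallel to layering, so each bed carries its own Darcy discharge and the transmissivities add.
Σ(K_i·b_i) = 7.87×4.76 + 1.45e-05×3.37 = 37.46 m²/day.
Hydraulic gradient i = Δh / L = 33.7 / 930 = 0.03624.
Q = Σ(K_i·b_i) · W · i = 37.46 × 890 × 0.03624 = 1208 m³/day.

1210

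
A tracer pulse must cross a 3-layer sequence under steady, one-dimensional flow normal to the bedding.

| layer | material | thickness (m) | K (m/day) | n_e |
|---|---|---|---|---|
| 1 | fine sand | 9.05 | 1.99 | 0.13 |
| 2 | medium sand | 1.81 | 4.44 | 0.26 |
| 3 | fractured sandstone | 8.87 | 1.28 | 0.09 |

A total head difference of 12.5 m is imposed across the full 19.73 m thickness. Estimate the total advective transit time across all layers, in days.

With flow normal to the layers, continuity requires the same specific discharge q through every layer.
Σ(b_i/K_i) = 9.05/1.99 + 1.81/4.44 + 8.87/1.28 = 11.89 d.
q = Δh / Σ(b_i/K_i) = 12.5 / 11.89 = 1.052 m/day.
In each layer the seepage velocity is v_i = q/n_i, so the layer transit time is t_i = b_i·n_i / q:
  layer 1 (fine sand): t_1 = 9.05 × 0.13 / 1.052 = 1.119 d
  layer 2 (medium sand): t_2 = 1.81 × 0.26 / 1.052 = 0.4474 d
  layer 3 (fractured sandstone): t_3 = 8.87 × 0.09 / 1.052 = 0.7590 d
Total t = Σ t_i = 2.325 days.

2.33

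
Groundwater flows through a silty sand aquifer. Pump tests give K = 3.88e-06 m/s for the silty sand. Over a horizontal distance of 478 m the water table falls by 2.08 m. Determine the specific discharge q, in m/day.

0.00146

Convert K: 3.88e-06 m/s × 86400 = 0.3352 m/day.
Hydraulic gradient i = Δh / L = 2.08 / 478 = 0.004351.
Specific discharge q = K · i = 0.3352 × 0.004351 = 0.001459 m/day.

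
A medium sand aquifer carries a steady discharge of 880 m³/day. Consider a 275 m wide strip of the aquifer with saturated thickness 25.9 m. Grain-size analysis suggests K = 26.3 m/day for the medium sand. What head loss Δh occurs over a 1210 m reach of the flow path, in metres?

Cross-sectional area A = 275 × 25.9 = 7122 m².
From Q = K·A·i, i = Q / (K·A) = 880 / (26.30 × 7122) = 0.004698.
Head loss Δh = i · L = 0.004698 × 1210 = 5.684 m.

5.68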